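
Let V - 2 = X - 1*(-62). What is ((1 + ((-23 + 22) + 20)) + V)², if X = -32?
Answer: 2704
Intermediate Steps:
V = 32 (V = 2 + (-32 - 1*(-62)) = 2 + (-32 + 62) = 2 + 30 = 32)
((1 + ((-23 + 22) + 20)) + V)² = ((1 + ((-23 + 22) + 20)) + 32)² = ((1 + (-1 + 20)) + 32)² = ((1 + 19) + 32)² = (20 + 32)² = 52² = 2704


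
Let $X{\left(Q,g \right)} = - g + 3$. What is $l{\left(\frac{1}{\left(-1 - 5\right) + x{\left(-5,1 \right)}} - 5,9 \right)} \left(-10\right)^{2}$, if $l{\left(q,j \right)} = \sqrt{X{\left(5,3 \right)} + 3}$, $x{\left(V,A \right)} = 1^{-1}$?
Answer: $100 \sqrt{3} \approx 173.21$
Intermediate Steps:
$x{\left(V,A \right)} = 1$
$X{\left(Q,g \right)} = 3 - g$
$l{\left(q,j \right)} = \sqrt{3}$ ($l{\left(q,j \right)} = \sqrt{\left(3 - 3\right) + 3} = \sqrt{0 + 3} = \sqrt{3}$)
$l{\left(\frac{1}{\left(-1 - 5\right) + x{\left(-5,1 \right)}} - 5,9 \right)} \left(-10\right)^{2} = \sqrt{3} \left(-10\right)^{2} = \sqrt{3} \cdot 100 = 100 \sqrt{3}$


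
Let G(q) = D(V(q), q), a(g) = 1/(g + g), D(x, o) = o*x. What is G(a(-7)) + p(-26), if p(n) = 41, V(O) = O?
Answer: 8037/196 ≈ 41.005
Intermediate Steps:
a(g) = 1/(2*g)
G(q) = q**2 (G(q) = q*q = q**2)
G(a(-7)) + p(-26) = ((1/2)/(-7))**2 + 41 = ((1/2)*(-1/7))**2 + 41 = (-1/14)**2 + 41 = 1/196 + 41 = 8037/196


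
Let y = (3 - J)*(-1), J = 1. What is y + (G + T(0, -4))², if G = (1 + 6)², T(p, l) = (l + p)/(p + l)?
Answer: 2498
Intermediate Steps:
T(p, l) = 1 (T(p, l) = (l + p)/(l + p) = 1)
y = -2 (y = (3 - 1*1)*(-1) = (3 - 1)*(-1) = 2*(-1) = -2)
G = 49 (G = 7² = 49)
y + (G + T(0, -4))² = -2 + (49 + 1)² = -2 + 50² = -2 + 2500 = 2498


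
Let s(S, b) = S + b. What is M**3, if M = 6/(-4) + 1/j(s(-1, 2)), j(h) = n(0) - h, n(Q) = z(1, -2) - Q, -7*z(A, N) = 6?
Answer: -148877/17576 ≈ -8.4705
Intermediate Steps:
z(A, N) = -6/7 (z(A, N) = -1/7*6 = -6/7)
n(Q) = -6/7 - Q
j(h) = -6/7 - h (j(h) = (-6/7 - 1*0) - h = (-6/7 + 0) - h = -6/7 - h)
M = -53/26 (M = 6/(-4) + 1/(-6/7 - (-1 + 2)) = 6*(-1/4) + 1/(-6/7 - 1*1) = -3/2 + 1/(-6/7 - 1) = -3/2 + 1/(-13/7) = -3/2 + 1*(-7/13) = -3/2 - 7/13 = -53/26 ≈ -2.0385)
M**3 = (-53/26)**3 = -148877/17576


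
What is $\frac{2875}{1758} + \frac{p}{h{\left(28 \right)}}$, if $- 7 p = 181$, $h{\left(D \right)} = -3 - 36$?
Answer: $\frac{367691}{159978} \approx 2.2984$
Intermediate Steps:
$h{\left(D \right)} = -39$ ($h{\left(D \right)} = -3 - 36 = -39$)
$p = - \frac{181}{7}$ ($p = \left(- \frac{1}{7}\right) 181 = - \frac{181}{7} \approx -25.857$)
$\frac{2875}{1758} + \frac{p}{h{\left(28 \right)}} = \frac{2875}{1758} - \frac{181}{7 \left(-39\right)} = 2875 \cdot \frac{1}{1758} - - \frac{181}{273} = \frac{2875}{1758} + \frac{181}{273} = \frac{367691}{159978}$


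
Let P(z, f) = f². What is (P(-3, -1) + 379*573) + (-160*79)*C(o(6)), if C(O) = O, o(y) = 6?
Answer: 141328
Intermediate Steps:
(P(-3, -1) + 379*573) + (-160*79)*C(o(6)) = ((-1)² + 379*573) - 160*79*6 = (1 + 217167) - 12640*6 = 217168 - 75840 = 141328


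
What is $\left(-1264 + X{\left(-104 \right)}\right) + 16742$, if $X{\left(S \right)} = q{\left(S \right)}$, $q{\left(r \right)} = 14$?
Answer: $15492$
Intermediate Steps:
$X{\left(S \right)} = 14$
$\left(-1264 + X{\left(-104 \right)}\right) + 16742 = \left(-1264 + 14\right) + 16742 = -1250 + 16742 = 15492$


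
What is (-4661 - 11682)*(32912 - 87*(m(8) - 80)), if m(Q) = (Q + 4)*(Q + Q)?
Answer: -378634624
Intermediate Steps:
m(Q) = 2*Q*(4 + Q) (m(Q) = (4 + Q)*(2*Q) = 2*Q*(4 + Q))
(-4661 - 11682)*(32912 - 87*(m(8) - 80)) = (-4661 - 11682)*(32912 - 87*(2*8*(4 + 8) - 80)) = -16343*(32912 - 87*(2*8*12 - 80)) = -16343*(32912 - 87*(192 - 80)) = -16343*(32912 - 87*112) = -16343*(32912 - 9744) = -16343*23168 = -378634624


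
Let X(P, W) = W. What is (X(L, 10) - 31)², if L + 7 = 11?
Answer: 441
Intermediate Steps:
L = 4 (L = -7 + 11 = 4)
(X(L, 10) - 31)² = (10 - 31)² = (-21)² = 441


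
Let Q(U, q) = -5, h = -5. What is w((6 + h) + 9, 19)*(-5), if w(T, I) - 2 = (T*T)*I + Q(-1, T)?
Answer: -9485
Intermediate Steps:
w(T, I) = -3 + I*T² (w(T, I) = 2 + ((T*T)*I - 5) = 2 + (T²*I - 5) = 2 + (I*T² - 5) = 2 + (-5 + I*T²) = -3 + I*T²)
w((6 + h) + 9, 19)*(-5) = (-3 + 19*((6 - 5) + 9)²)*(-5) = (-3 + 19*(1 + 9)²)*(-5) = (-3 + 19*10²)*(-5) = (-3 + 19*100)*(-5) = (-3 + 1900)*(-5) = 1897*(-5) = -9485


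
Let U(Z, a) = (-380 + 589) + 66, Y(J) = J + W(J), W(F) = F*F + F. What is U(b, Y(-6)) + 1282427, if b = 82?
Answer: 1282702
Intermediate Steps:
W(F) = F + F² (W(F) = F² + F = F + F²)
Y(J) = J + J*(1 + J)
U(Z, a) = 275 (U(Z, a) = 209 + 66 = 275)
U(b, Y(-6)) + 1282427 = 275 + 1282427 = 1282702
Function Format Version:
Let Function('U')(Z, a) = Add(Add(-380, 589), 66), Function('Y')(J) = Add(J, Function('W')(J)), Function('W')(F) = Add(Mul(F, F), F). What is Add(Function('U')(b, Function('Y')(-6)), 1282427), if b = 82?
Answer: 1282702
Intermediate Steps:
Function('W')(F) = Add(F, Pow(F, 2)) (Function('W')(F) = Add(Pow(F, 2), F) = Add(F, Pow(F, 2)))
Function('Y')(J) = Add(J, Mul(J, Add(1, J)))
Function('U')(Z, a) = 275 (Function('U')(Z, a) = Add(209, 66) = 275)
Add(Function('U')(b, Function('Y')(-6)), 1282427) = Add(275, 1282427) = 1282702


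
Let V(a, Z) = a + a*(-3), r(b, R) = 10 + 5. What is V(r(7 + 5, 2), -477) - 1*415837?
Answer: -415867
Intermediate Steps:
r(b, R) = 15
V(a, Z) = -2*a (V(a, Z) = a - 3*a = -2*a)
V(r(7 + 5, 2), -477) - 1*415837 = -2*15 - 1*415837 = -30 - 415837 = -415867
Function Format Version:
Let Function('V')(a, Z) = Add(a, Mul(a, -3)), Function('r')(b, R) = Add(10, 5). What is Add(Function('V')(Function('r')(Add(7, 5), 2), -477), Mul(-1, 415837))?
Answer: -415867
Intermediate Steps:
Function('r')(b, R) = 15
Function('V')(a, Z) = Mul(-2, a) (Function('V')(a, Z) = Add(a, Mul(-3, a)) = Mul(-2, a))
Add(Function('V')(Function('r')(Add(7, 5), 2), -477), Mul(-1, 415837)) = Add(Mul(-2, 15), Mul(-1, 415837)) = Add(-30, -415837) = -415867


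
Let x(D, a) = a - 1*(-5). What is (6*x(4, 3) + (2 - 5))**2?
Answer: 2025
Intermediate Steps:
x(D, a) = 5 + a (x(D, a) = a + 5 = 5 + a)
(6*x(4, 3) + (2 - 5))**2 = (6*(5 + 3) + (2 - 5))**2 = (6*8 - 3)**2 = (48 - 3)**2 = 45**2 = 2025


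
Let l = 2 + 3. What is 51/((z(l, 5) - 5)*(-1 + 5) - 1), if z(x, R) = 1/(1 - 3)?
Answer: -51/23 ≈ -2.2174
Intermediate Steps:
l = 5
z(x, R) = -½ (z(x, R) = 1/(-2) = -½)
51/((z(l, 5) - 5)*(-1 + 5) - 1) = 51/((-½ - 5)*(-1 + 5) - 1) = 51/(-11/2*4 - 1) = 51/(-22 - 1) = 51/(-23) = 51*(-1/23) = -51/23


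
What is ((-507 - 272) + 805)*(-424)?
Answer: -11024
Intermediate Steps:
((-507 - 272) + 805)*(-424) = (-779 + 805)*(-424) = 26*(-424) = -11024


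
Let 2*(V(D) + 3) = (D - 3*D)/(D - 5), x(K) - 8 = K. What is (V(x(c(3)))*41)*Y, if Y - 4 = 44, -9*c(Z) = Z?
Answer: -11562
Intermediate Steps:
c(Z) = -Z/9
Y = 48 (Y = 4 + 44 = 48)
x(K) = 8 + K
V(D) = -3 - D/(-5 + D) (V(D) = -3 + ((D - 3*D)/(D - 5))/2 = -3 + ((-2*D)/(-5 + D))/2 = -3 + (-2*D/(-5 + D))/2 = -3 - D/(-5 + D))
(V(x(c(3)))*41)*Y = (((15 - 4*(8 - 1/9*3))/(-5 + (8 - 1/9*3)))*41)*48 = (((15 - 4*(8 - 1/3))/(-5 + (8 - 1/3)))*41)*48 = (((15 - 4*23/3)/(-5 + 23/3))*41)*48 = (((15 - 92/3)/(8/3))*41)*48 = (((3/8)*(-47/3))*41)*48 = -47/8*41*48 = -1927/8*48 = -11562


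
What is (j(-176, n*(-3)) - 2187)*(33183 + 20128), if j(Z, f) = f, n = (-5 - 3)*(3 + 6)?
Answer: -105075981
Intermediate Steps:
n = -72 (n = -8*9 = -72)
(j(-176, n*(-3)) - 2187)*(33183 + 20128) = (-72*(-3) - 2187)*(33183 + 20128) = (216 - 2187)*53311 = -1971*53311 = -105075981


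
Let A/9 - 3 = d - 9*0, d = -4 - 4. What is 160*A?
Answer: -7200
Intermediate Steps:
d = -8
A = -45 (A = 27 + 9*(-8 - 9*0) = 27 + 9*(-8 + 0) = 27 + 9*(-8) = 27 - 72 = -45)
160*A = 160*(-45) = -7200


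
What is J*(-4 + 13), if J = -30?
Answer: -270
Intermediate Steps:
J*(-4 + 13) = -30*(-4 + 13) = -30*9 = -270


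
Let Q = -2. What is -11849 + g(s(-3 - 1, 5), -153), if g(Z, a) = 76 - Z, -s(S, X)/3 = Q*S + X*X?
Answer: -11674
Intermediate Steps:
s(S, X) = -3*X² + 6*S (s(S, X) = -3*(-2*S + X*X) = -3*(-2*S + X²) = -3*(X² - 2*S) = -3*X² + 6*S)
-11849 + g(s(-3 - 1, 5), -153) = -11849 + (76 - (-3*5² + 6*(-3 - 1))) = -11849 + (76 - (-3*25 + 6*(-4))) = -11849 + (76 - (-75 - 24)) = -11849 + (76 - 1*(-99)) = -11849 + (76 + 99) = -11849 + 175 = -11674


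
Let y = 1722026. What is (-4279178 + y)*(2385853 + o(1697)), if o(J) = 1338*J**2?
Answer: -9859279290999840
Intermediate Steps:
(-4279178 + y)*(2385853 + o(1697)) = (-4279178 + 1722026)*(2385853 + 1338*1697**2) = -2557152*(2385853 + 1338*2879809) = -2557152*(2385853 + 3853184442) = -2557152*3855570295 = -9859279290999840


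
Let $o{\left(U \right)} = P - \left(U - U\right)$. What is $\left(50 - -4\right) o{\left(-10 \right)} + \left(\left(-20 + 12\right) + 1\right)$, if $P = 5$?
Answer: $263$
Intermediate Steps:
$o{\left(U \right)} = 5$ ($o{\left(U \right)} = 5 - \left(U - U\right) = 5 - 0 = 5 + 0 = 5$)
$\left(50 - -4\right) o{\left(-10 \right)} + \left(\left(-20 + 12\right) + 1\right) = \left(50 - -4\right) 5 + \left(\left(-20 + 12\right) + 1\right) = \left(50 + 4\right) 5 + \left(-8 + 1\right) = 54 \cdot 5 - 7 = 270 - 7 = 263$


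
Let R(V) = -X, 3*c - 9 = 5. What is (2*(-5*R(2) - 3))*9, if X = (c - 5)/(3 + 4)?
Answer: -408/7 ≈ -58.286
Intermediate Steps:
c = 14/3 (c = 3 + (1/3)*5 = 3 + 5/3 = 14/3 ≈ 4.6667)
X = -1/21 (X = (14/3 - 5)/(3 + 4) = -1/3/7 = -1/3*1/7 = -1/21 ≈ -0.047619)
R(V) = 1/21 (R(V) = -1*(-1/21) = 1/21)
(2*(-5*R(2) - 3))*9 = (2*(-5*1/21 - 3))*9 = (2*(-5/21 - 3))*9 = (2*(-68/21))*9 = -136/21*9 = -408/7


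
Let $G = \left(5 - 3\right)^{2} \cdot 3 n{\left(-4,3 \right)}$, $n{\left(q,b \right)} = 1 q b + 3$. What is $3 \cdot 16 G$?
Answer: $-5184$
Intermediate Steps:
$n{\left(q,b \right)} = 3 + b q$ ($n{\left(q,b \right)} = q b + 3 = b q + 3 = 3 + b q$)
$G = -108$ ($G = \left(5 - 3\right)^{2} \cdot 3 \left(3 + 3 \left(-4\right)\right) = 2^{2} \cdot 3 \left(3 - 12\right) = 4 \cdot 3 \left(-9\right) = 12 \left(-9\right) = -108$)
$3 \cdot 16 G = 3 \cdot 16 \left(-108\right) = 48 \left(-108\right) = -5184$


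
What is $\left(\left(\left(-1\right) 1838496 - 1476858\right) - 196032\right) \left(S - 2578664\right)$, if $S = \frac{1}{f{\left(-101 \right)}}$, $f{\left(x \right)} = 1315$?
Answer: $\frac{11906910335308374}{1315} \approx 9.0547 \cdot 10^{12}$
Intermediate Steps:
$S = \frac{1}{1315} \approx 0.00076046$
$\left(\left(\left(-1\right) 1838496 - 1476858\right) - 196032\right) \left(S - 2578664\right) = \left(\left(\left(-1\right) 1838496 - 1476858\right) - 196032\right) \left(\frac{1}{1315} - 2578664\right) = \left(\left(-1838496 - 1476858\right) - 196032\right) \left(- \frac{3390943159}{1315}\right) = \left(-3315354 - 196032\right) \left(- \frac{3390943159}{1315}\right) = \left(-3511386\right) \left(- \frac{3390943159}{1315}\right) = \frac{11906910335308374}{1315}$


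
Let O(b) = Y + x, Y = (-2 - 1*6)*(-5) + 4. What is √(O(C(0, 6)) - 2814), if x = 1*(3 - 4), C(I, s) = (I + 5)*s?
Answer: I*√2771 ≈ 52.64*I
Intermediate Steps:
Y = 44 (Y = (-2 - 6)*(-5) + 4 = -8*(-5) + 4 = 40 + 4 = 44)
C(I, s) = s*(5 + I) (C(I, s) = (5 + I)*s = s*(5 + I))
x = -1 (x = 1*(-1) = -1)
O(b) = 43 (O(b) = 44 - 1 = 43)
√(O(C(0, 6)) - 2814) = √(43 - 2814) = √(-2771) = I*√2771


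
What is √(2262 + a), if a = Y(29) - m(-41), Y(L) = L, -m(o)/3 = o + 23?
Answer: √2237 ≈ 47.297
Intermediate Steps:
m(o) = -69 - 3*o (m(o) = -3*(o + 23) = -3*(23 + o) = -69 - 3*o)
a = -25 (a = 29 - (-69 - 3*(-41)) = 29 - (-69 + 123) = 29 - 1*54 = 29 - 54 = -25)
√(2262 + a) = √(2262 - 25) = √2237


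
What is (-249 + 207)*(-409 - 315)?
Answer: 30408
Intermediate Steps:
(-249 + 207)*(-409 - 315) = -42*(-724) = 30408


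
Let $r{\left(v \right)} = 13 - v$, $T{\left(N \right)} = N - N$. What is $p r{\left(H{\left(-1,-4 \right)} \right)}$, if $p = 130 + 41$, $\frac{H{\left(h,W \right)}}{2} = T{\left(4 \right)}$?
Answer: $2223$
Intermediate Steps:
$T{\left(N \right)} = 0$
$H{\left(h,W \right)} = 0$ ($H{\left(h,W \right)} = 2 \cdot 0 = 0$)
$p = 171$
$p r{\left(H{\left(-1,-4 \right)} \right)} = 171 \left(13 - 0\right) = 171 \left(13 + 0\right) = 171 \cdot 13 = 2223$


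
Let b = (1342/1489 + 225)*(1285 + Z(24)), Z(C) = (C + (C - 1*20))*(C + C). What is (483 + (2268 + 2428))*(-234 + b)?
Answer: 4578030999643/1489 ≈ 3.0746e+9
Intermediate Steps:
Z(C) = 2*C*(-20 + 2*C) (Z(C) = (C + (C - 20))*(2*C) = (C + (-20 + C))*(2*C) = (-20 + 2*C)*(2*C) = 2*C*(-20 + 2*C))
b = 884308843/1489 (b = (1342/1489 + 225)*(1285 + 4*24*(-10 + 24)) = (1342*(1/1489) + 225)*(1285 + 4*24*14) = (1342/1489 + 225)*(1285 + 1344) = (336367/1489)*2629 = 884308843/1489 ≈ 5.9389e+5)
(483 + (2268 + 2428))*(-234 + b) = (483 + (2268 + 2428))*(-234 + 884308843/1489) = (483 + 4696)*(883960417/1489) = 5179*(883960417/1489) = 4578030999643/1489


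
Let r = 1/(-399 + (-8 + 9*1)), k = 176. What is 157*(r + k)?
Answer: 10997379/398 ≈ 27632.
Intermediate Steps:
r = -1/398 (r = 1/(-399 + (-8 + 9)) = 1/(-399 + 1) = 1/(-398) = -1/398 ≈ -0.0025126)
157*(r + k) = 157*(-1/398 + 176) = 157*(70047/398) = 10997379/398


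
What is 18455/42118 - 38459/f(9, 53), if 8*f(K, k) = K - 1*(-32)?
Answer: -12957772641/1726838 ≈ -7503.8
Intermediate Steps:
f(K, k) = 4 + K/8 (f(K, k) = (K - 1*(-32))/8 = (K + 32)/8 = (32 + K)/8 = 4 + K/8)
18455/42118 - 38459/f(9, 53) = 18455/42118 - 38459/(4 + (1/8)*9) = 18455*(1/42118) - 38459/(4 + 9/8) = 18455/42118 - 38459/41/8 = 18455/42118 - 38459*8/41 = 18455/42118 - 307672/41 = -12957772641/1726838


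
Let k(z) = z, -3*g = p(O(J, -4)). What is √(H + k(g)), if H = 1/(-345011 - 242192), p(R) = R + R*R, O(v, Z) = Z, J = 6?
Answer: I*√1379230040039/587203 ≈ 2.0*I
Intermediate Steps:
p(R) = R + R²
g = -4 (g = -(-4)*(1 - 4)/3 = -(-4)*(-3)/3 = -⅓*12 = -4)
H = -1/587203 (H = 1/(-587203) = -1/587203 ≈ -1.7030e-6)
√(H + k(g)) = √(-1/587203 - 4) = √(-2348813/587203) = I*√1379230040039/587203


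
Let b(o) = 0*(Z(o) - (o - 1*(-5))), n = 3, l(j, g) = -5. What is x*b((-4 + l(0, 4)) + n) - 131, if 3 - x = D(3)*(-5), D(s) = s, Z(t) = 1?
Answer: -131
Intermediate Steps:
b(o) = 0 (b(o) = 0*(1 - (o - 1*(-5))) = 0*(1 - (o + 5)) = 0*(1 - (5 + o)) = 0*(1 + (-5 - o)) = 0*(-4 - o) = 0)
x = 18 (x = 3 - 3*(-5) = 3 - 1*(-15) = 3 + 15 = 18)
x*b((-4 + l(0, 4)) + n) - 131 = 18*0 - 131 = 0 - 131 = -131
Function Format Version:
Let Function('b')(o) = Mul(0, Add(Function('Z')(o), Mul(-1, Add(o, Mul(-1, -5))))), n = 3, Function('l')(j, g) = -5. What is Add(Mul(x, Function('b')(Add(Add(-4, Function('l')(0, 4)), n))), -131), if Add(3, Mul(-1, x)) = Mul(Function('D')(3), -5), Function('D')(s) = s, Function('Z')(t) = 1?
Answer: -131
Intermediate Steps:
Function('b')(o) = 0 (Function('b')(o) = Mul(0, Add(1, Mul(-1, Add(o, Mul(-1, -5))))) = Mul(0, Add(1, Mul(-1, Add(o, 5)))) = Mul(0, Add(1, Mul(-1, Add(5, o)))) = Mul(0, Add(1, Add(-5, Mul(-1, o)))) = Mul(0, Add(-4, Mul(-1, o))) = 0)
x = 18 (x = Add(3, Mul(-1, Mul(3, -5))) = Add(3, Mul(-1, -15)) = Add(3, 15) = 18)
Add(Mul(x, Function('b')(Add(Add(-4, Function('l')(0, 4)), n))), -131) = Add(Mul(18, 0), -131) = Add(0, -131) = -131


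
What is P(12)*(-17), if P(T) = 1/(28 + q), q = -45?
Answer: 1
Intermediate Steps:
P(T) = -1/17 (P(T) = 1/(28 - 45) = 1/(-17) = -1/17)
P(12)*(-17) = -1/17*(-17) = 1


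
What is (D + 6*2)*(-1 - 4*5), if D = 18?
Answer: -630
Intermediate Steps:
(D + 6*2)*(-1 - 4*5) = (18 + 6*2)*(-1 - 4*5) = (18 + 12)*(-1 - 20) = 30*(-21) = -630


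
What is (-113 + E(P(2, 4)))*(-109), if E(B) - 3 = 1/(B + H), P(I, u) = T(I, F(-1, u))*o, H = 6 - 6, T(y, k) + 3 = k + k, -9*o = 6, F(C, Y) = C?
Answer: 119573/10 ≈ 11957.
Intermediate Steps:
o = -⅔ (o = -⅑*6 = -⅔ ≈ -0.66667)
T(y, k) = -3 + 2*k (T(y, k) = -3 + (k + k) = -3 + 2*k)
H = 0
P(I, u) = 10/3 (P(I, u) = (-3 + 2*(-1))*(-⅔) = (-3 - 2)*(-⅔) = -5*(-⅔) = 10/3)
E(B) = 3 + 1/B (E(B) = 3 + 1/(B + 0) = 3 + 1/B)
(-113 + E(P(2, 4)))*(-109) = (-113 + (3 + 1/(10/3)))*(-109) = (-113 + (3 + 3/10))*(-109) = (-113 + 33/10)*(-109) = -1097/10*(-109) = 119573/10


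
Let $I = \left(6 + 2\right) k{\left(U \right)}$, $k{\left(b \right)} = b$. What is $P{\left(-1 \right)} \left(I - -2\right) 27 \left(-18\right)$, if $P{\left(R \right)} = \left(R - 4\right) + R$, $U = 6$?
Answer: $145800$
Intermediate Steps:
$P{\left(R \right)} = -4 + 2 R$ ($P{\left(R \right)} = \left(-4 + R\right) + R = -4 + 2 R$)
$I = 48$ ($I = \left(6 + 2\right) 6 = 8 \cdot 6 = 48$)
$P{\left(-1 \right)} \left(I - -2\right) 27 \left(-18\right) = \left(-4 + 2 \left(-1\right)\right) \left(48 - -2\right) 27 \left(-18\right) = \left(-4 - 2\right) \left(48 + \left(-1 + 3\right)\right) 27 \left(-18\right) = - 6 \left(48 + 2\right) 27 \left(-18\right) = \left(-6\right) 50 \cdot 27 \left(-18\right) = \left(-300\right) 27 \left(-18\right) = \left(-8100\right) \left(-18\right) = 145800$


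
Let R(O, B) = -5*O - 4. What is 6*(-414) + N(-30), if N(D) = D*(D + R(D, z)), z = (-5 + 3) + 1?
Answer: -5964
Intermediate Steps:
z = -1 (z = -2 + 1 = -1)
R(O, B) = -4 - 5*O
N(D) = D*(-4 - 4*D) (N(D) = D*(D + (-4 - 5*D)) = D*(-4 - 4*D))
6*(-414) + N(-30) = 6*(-414) - 4*(-30)*(1 - 30) = -2484 - 4*(-30)*(-29) = -2484 - 3480 = -5964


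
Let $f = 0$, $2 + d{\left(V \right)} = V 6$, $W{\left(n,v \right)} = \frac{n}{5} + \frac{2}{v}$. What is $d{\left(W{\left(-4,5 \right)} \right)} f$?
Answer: $0$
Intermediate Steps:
$W{\left(n,v \right)} = \frac{2}{v} + \frac{n}{5}$ ($W{\left(n,v \right)} = n \frac{1}{5} + \frac{2}{v} = \frac{n}{5} + \frac{2}{v} = \frac{2}{v} + \frac{n}{5}$)
$d{\left(V \right)} = -2 + 6 V$ ($d{\left(V \right)} = -2 + V 6 = -2 + 6 V$)
$d{\left(W{\left(-4,5 \right)} \right)} f = \left(-2 + 6 \left(\frac{2}{5} + \frac{1}{5} \left(-4\right)\right)\right) 0 = \left(-2 + 6 \left(2 \cdot \frac{1}{5} - \frac{4}{5}\right)\right) 0 = \left(-2 + 6 \left(\frac{2}{5} - \frac{4}{5}\right)\right) 0 = \left(-2 + 6 \left(- \frac{2}{5}\right)\right) 0 = \left(-2 - \frac{12}{5}\right) 0 = \left(- \frac{22}{5}\right) 0 = 0$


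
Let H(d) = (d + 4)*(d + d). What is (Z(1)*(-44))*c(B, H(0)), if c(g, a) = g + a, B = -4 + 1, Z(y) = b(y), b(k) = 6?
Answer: 792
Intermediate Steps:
Z(y) = 6
H(d) = 2*d*(4 + d) (H(d) = (4 + d)*(2*d) = 2*d*(4 + d))
B = -3
c(g, a) = a + g
(Z(1)*(-44))*c(B, H(0)) = (6*(-44))*(2*0*(4 + 0) - 3) = -264*(2*0*4 - 3) = -264*(0 - 3) = -264*(-3) = 792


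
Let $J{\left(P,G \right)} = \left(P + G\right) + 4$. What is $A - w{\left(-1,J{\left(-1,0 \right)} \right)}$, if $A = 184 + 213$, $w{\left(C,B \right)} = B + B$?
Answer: $391$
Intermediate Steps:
$J{\left(P,G \right)} = 4 + G + P$ ($J{\left(P,G \right)} = \left(G + P\right) + 4 = 4 + G + P$)
$w{\left(C,B \right)} = 2 B$
$A = 397$
$A - w{\left(-1,J{\left(-1,0 \right)} \right)} = 397 - 2 \left(4 + 0 - 1\right) = 397 - 2 \cdot 3 = 397 - 6 = 391$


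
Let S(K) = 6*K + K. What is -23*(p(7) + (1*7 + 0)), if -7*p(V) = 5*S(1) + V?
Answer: -23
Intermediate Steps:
S(K) = 7*K
p(V) = -5 - V/7 (p(V) = -(5*(7*1) + V)/7 = -(5*7 + V)/7 = -(35 + V)/7 = -5 - V/7)
-23*(p(7) + (1*7 + 0)) = -23*((-5 - 1/7*7) + (1*7 + 0)) = -23*((-5 - 1) + (7 + 0)) = -23*(-6 + 7) = -23*1 = -23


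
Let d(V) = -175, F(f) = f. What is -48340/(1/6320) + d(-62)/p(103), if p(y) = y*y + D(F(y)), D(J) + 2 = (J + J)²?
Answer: -16205103278575/53043 ≈ -3.0551e+8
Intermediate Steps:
D(J) = -2 + 4*J² (D(J) = -2 + (J + J)² = -2 + (2*J)² = -2 + 4*J²)
p(y) = -2 + 5*y² (p(y) = y*y + (-2 + 4*y²) = y² + (-2 + 4*y²) = -2 + 5*y²)
-48340/(1/6320) + d(-62)/p(103) = -48340/(1/6320) - 175/(-2 + 5*103²) = -48340/1/6320 - 175/(-2 + 5*10609) = -48340*6320 - 175/(-2 + 53045) = -305508800 - 175/53043 = -16205103278575/53043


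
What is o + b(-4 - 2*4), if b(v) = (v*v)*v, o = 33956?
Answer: 32228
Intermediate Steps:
b(v) = v³ (b(v) = v²*v = v³)
o + b(-4 - 2*4) = 33956 + (-4 - 2*4)³ = 33956 + (-4 - 8)³ = 33956 + (-12)³ = 33956 - 1728 = 32228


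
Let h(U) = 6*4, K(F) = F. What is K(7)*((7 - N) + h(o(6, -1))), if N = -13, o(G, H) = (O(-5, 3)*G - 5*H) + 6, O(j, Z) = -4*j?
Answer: 308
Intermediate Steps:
o(G, H) = 6 - 5*H + 20*G (o(G, H) = ((-4*(-5))*G - 5*H) + 6 = (20*G - 5*H) + 6 = (-5*H + 20*G) + 6 = 6 - 5*H + 20*G)
h(U) = 24
K(7)*((7 - N) + h(o(6, -1))) = 7*((7 - 1*(-13)) + 24) = 7*((7 + 13) + 24) = 7*(20 + 24) = 7*44 = 308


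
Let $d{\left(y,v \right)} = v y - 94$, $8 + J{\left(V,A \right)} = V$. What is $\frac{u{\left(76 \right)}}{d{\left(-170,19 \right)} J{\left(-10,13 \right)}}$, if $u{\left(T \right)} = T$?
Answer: $\frac{19}{14958} \approx 0.0012702$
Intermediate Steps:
$J{\left(V,A \right)} = -8 + V$
$d{\left(y,v \right)} = -94 + v y$
$\frac{u{\left(76 \right)}}{d{\left(-170,19 \right)} J{\left(-10,13 \right)}} = \frac{76}{\left(-94 + 19 \left(-170\right)\right) \left(-8 - 10\right)} = \frac{76}{\left(-94 - 3230\right) \left(-18\right)} = \frac{76}{\left(-3324\right) \left(-18\right)} = \frac{76}{59832} = 76 \cdot \frac{1}{59832} = \frac{19}{14958}$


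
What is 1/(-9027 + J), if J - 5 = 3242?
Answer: -1/5780 ≈ -0.00017301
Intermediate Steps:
J = 3247 (J = 5 + 3242 = 3247)
1/(-9027 + J) = 1/(-9027 + 3247) = 1/(-5780) = -1/5780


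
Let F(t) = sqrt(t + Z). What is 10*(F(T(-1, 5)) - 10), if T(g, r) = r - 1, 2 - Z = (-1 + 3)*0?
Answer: -100 + 10*sqrt(6) ≈ -75.505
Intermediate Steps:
Z = 2 (Z = 2 - (-1 + 3)*0 = 2 - 2*0 = 2 - 1*0 = 2 + 0 = 2)
T(g, r) = -1 + r
F(t) = sqrt(2 + t) (F(t) = sqrt(t + 2) = sqrt(2 + t))
10*(F(T(-1, 5)) - 10) = 10*(sqrt(2 + (-1 + 5)) - 10) = 10*(sqrt(2 + 4) - 10) = 10*(sqrt(6) - 10) = 10*(-10 + sqrt(6)) = -100 + 10*sqrt(6)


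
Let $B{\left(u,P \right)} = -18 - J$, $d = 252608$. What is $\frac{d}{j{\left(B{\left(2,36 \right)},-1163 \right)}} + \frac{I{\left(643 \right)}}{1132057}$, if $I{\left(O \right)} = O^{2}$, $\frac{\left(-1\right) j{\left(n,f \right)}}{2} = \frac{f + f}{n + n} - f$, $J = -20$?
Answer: $- \frac{285485813469}{1316582291} \approx -216.84$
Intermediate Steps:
$B{\left(u,P \right)} = 2$ ($B{\left(u,P \right)} = -18 - -20 = -18 + 20 = 2$)
$j{\left(n,f \right)} = 2 f - \frac{2 f}{n}$ ($j{\left(n,f \right)} = - 2 \left(\frac{f + f}{n + n} - f\right) = - 2 \left(\frac{2 f}{2 n} - f\right) = - 2 \left(2 f \frac{1}{2 n} - f\right) = - 2 \left(\frac{f}{n} - f\right) = - 2 \left(- f + \frac{f}{n}\right) = 2 f - \frac{2 f}{n}$)
$\frac{d}{j{\left(B{\left(2,36 \right)},-1163 \right)}} + \frac{I{\left(643 \right)}}{1132057} = \frac{252608}{2 \left(-1163\right) \frac{1}{2} \left(-1 + 2\right)} + \frac{643^{2}}{1132057} = \frac{252608}{2 \left(-1163\right) \frac{1}{2} \cdot 1} + 413449 \cdot \frac{1}{1132057} = \frac{252608}{-1163} + \frac{413449}{1132057} = 252608 \left(- \frac{1}{1163}\right) + \frac{413449}{1132057} = - \frac{252608}{1163} + \frac{413449}{1132057} = - \frac{285485813469}{1316582291}$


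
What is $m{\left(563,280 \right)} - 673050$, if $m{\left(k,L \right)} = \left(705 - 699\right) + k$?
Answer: $-672481$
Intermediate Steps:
$m{\left(k,L \right)} = 6 + k$
$m{\left(563,280 \right)} - 673050 = \left(6 + 563\right) - 673050 = 569 - 673050 = -672481$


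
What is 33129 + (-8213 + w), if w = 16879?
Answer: 41795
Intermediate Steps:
33129 + (-8213 + w) = 33129 + (-8213 + 16879) = 33129 + 8666 = 41795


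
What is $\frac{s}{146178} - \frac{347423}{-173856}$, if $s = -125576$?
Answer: $\frac{4825576373}{4235653728} \approx 1.1393$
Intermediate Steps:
$\frac{s}{146178} - \frac{347423}{-173856} = - \frac{125576}{146178} - \frac{347423}{-173856} = \left(-125576\right) \frac{1}{146178} - - \frac{347423}{173856} = - \frac{62788}{73089} + \frac{347423}{173856} = \frac{4825576373}{4235653728}$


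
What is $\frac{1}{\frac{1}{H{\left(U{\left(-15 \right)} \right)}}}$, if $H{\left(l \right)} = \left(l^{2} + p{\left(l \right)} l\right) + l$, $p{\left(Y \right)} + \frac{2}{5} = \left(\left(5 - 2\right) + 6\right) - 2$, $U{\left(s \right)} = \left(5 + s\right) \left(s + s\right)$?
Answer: $92280$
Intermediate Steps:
$U{\left(s \right)} = 2 s \left(5 + s\right)$ ($U{\left(s \right)} = \left(5 + s\right) 2 s = 2 s \left(5 + s\right)$)
$p{\left(Y \right)} = \frac{33}{5}$ ($p{\left(Y \right)} = - \frac{2}{5} + \left(\left(\left(5 - 2\right) + 6\right) - 2\right) = - \frac{2}{5} + \left(\left(3 + 6\right) - 2\right) = - \frac{2}{5} + \left(9 - 2\right) = - \frac{2}{5} + 7 = \frac{33}{5}$)
$H{\left(l \right)} = l^{2} + \frac{38 l}{5}$ ($H{\left(l \right)} = \left(l^{2} + \frac{33 l}{5}\right) + l = l^{2} + \frac{38 l}{5}$)
$\frac{1}{\frac{1}{H{\left(U{\left(-15 \right)} \right)}}} = \frac{1}{\frac{1}{\frac{1}{5} \cdot 2 \left(-15\right) \left(5 - 15\right) \left(38 + 5 \cdot 2 \left(-15\right) \left(5 - 15\right)\right)}} = \frac{1}{\frac{1}{\frac{1}{5} \cdot 2 \left(-15\right) \left(-10\right) \left(38 + 5 \cdot 2 \left(-15\right) \left(-10\right)\right)}} = \frac{1}{\frac{1}{\frac{1}{5} \cdot 300 \left(38 + 5 \cdot 300\right)}} = \frac{1}{\frac{1}{\frac{1}{5} \cdot 300 \left(38 + 1500\right)}} = \frac{1}{\frac{1}{\frac{1}{5} \cdot 300 \cdot 1538}} = \frac{1}{\frac{1}{92280}} = 92280$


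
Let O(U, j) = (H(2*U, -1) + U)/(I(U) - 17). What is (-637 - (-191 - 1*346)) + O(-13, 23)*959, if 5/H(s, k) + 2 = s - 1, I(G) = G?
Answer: 139669/435 ≈ 321.08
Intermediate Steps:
H(s, k) = 5/(-3 + s) (H(s, k) = 5/(-2 + (s - 1)) = 5/(-2 + (-1 + s)) = 5/(-3 + s))
O(U, j) = (U + 5/(-3 + 2*U))/(-17 + U) (O(U, j) = (5/(-3 + 2*U) + U)/(U - 17) = (U + 5/(-3 + 2*U))/(-17 + U))
(-637 - (-191 - 1*346)) + O(-13, 23)*959 = (-637 - (-191 - 1*346)) + ((5 - 13*(-3 + 2*(-13)))/((-17 - 13)*(-3 + 2*(-13))))*959 = (-637 - (-191 - 346)) + ((5 - 13*(-3 - 26))/((-30)*(-3 - 26)))*959 = (-637 - 1*(-537)) - 1/30*(5 - 13*(-29))/(-29)*959 = (-637 + 537) - 1/30*(-1/29)*(5 + 377)*959 = -100 - 1/30*(-1/29)*382*959 = -100 + (191/435)*959 = -100 + 183169/435 = 139669/435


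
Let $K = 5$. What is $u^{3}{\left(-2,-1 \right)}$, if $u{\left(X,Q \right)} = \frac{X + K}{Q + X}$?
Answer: $-1$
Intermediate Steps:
$u{\left(X,Q \right)} = \frac{5 + X}{Q + X}$ ($u{\left(X,Q \right)} = \frac{X + 5}{Q + X} = \frac{5 + X}{Q + X}$)
$u^{3}{\left(-2,-1 \right)} = \left(\frac{5 - 2}{-1 - 2}\right)^{3} = \left(\frac{1}{-3} \cdot 3\right)^{3} = \left(\left(- \frac{1}{3}\right) 3\right)^{3} = \left(-1\right)^{3} = -1$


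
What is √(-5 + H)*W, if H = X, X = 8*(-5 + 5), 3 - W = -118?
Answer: 121*I*√5 ≈ 270.56*I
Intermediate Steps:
W = 121 (W = 3 - 1*(-118) = 3 + 118 = 121)
X = 0 (X = 8*0 = 0)
H = 0
√(-5 + H)*W = √(-5 + 0)*121 = √(-5)*121 = (I*√5)*121 = 121*I*√5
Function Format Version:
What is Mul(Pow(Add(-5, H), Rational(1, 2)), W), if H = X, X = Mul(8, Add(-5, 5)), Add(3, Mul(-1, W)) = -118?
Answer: Mul(121, I, Pow(5, Rational(1, 2))) ≈ Mul(270.56, I)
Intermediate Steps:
W = 121 (W = Add(3, Mul(-1, -118)) = Add(3, 118) = 121)
X = 0 (X = Mul(8, 0) = 0)
H = 0
Mul(Pow(Add(-5, H), Rational(1, 2)), W) = Mul(Pow(Add(-5, 0), Rational(1, 2)), 121) = Mul(Pow(-5, Rational(1, 2)), 121) = Mul(Mul(I, Pow(5, Rational(1, 2))), 121) = Mul(121, I, Pow(5, Rational(1, 2)))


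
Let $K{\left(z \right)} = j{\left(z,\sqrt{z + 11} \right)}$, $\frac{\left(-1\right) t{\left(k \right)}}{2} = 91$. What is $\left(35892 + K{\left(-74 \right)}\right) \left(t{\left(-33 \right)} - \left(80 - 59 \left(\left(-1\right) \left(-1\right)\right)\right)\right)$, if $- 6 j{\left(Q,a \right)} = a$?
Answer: $-7286076 + \frac{203 i \sqrt{7}}{2} \approx -7.2861 \cdot 10^{6} + 268.54 i$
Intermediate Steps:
$t{\left(k \right)} = -182$ ($t{\left(k \right)} = \left(-2\right) 91 = -182$)
$j{\left(Q,a \right)} = - \frac{a}{6}$
$K{\left(z \right)} = - \frac{\sqrt{11 + z}}{6}$ ($K{\left(z \right)} = - \frac{\sqrt{z + 11}}{6} = - \frac{\sqrt{11 + z}}{6}$)
$\left(35892 + K{\left(-74 \right)}\right) \left(t{\left(-33 \right)} - \left(80 - 59 \left(\left(-1\right) \left(-1\right)\right)\right)\right) = \left(35892 - \frac{\sqrt{11 - 74}}{6}\right) \left(-182 - \left(80 - 59 \left(\left(-1\right) \left(-1\right)\right)\right)\right) = \left(35892 - \frac{\sqrt{-63}}{6}\right) \left(-182 + \left(-80 + 59 \cdot 1\right)\right) = \left(35892 - \frac{3 i \sqrt{7}}{6}\right) \left(-182 + \left(-80 + 59\right)\right) = \left(35892 - \frac{i \sqrt{7}}{2}\right) \left(-182 - 21\right) = \left(35892 - \frac{i \sqrt{7}}{2}\right) \left(-203\right) = -7286076 + \frac{203 i \sqrt{7}}{2}$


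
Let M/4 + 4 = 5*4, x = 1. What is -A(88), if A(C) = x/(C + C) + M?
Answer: -11265/176 ≈ -64.006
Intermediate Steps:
M = 64 (M = -16 + 4*(5*4) = -16 + 4*20 = -16 + 80 = 64)
A(C) = 64 + 1/(2*C) (A(C) = 1/(C + C) + 64 = 1/(2*C) + 64 = 64 + 1/(2*C))
-A(88) = -(64 + (½)/88) = -(64 + (½)*(1/88)) = -(64 + 1/176) = -1*11265/176 = -11265/176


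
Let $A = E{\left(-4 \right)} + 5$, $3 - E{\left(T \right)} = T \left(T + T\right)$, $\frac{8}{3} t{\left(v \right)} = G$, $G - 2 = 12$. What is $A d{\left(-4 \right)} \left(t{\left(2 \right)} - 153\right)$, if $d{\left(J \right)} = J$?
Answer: $-14184$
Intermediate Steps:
$G = 14$ ($G = 2 + 12 = 14$)
$t{\left(v \right)} = \frac{21}{4}$ ($t{\left(v \right)} = \frac{3}{8} \cdot 14 = \frac{21}{4}$)
$E{\left(T \right)} = 3 - 2 T^{2}$ ($E{\left(T \right)} = 3 - T \left(T + T\right) = 3 - T 2 T = 3 - 2 T^{2}$)
$A = -24$ ($A = \left(3 - 2 \left(-4\right)^{2}\right) + 5 = \left(3 - 32\right) + 5 = -29 + 5 = -24$)
$A d{\left(-4 \right)} \left(t{\left(2 \right)} - 153\right) = \left(-24\right) \left(-4\right) \left(\frac{21}{4} - 153\right) = 96 \left(- \frac{591}{4}\right) = -14184$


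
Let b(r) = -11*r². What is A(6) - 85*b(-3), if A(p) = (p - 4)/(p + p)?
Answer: 50491/6 ≈ 8415.2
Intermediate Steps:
A(p) = (-4 + p)/(2*p) (A(p) = (-4 + p)/((2*p)) = (-4 + p)*(1/(2*p)) = (-4 + p)/(2*p))
A(6) - 85*b(-3) = (½)*(-4 + 6)/6 - (-935)*(-3)² = (½)*(⅙)*2 - (-935)*9 = ⅙ - 85*(-99) = ⅙ + 8415 = 50491/6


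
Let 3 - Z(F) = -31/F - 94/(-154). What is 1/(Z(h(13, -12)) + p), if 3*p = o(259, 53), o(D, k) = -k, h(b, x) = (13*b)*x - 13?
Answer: -471471/7209850 ≈ -0.065393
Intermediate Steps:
h(b, x) = -13 + 13*b*x (h(b, x) = 13*b*x - 13 = -13 + 13*b*x)
p = -53/3 (p = (-1*53)/3 = (⅓)*(-53) = -53/3 ≈ -17.667)
Z(F) = 184/77 + 31/F (Z(F) = 3 - (-31/F - 94/(-154)) = 3 - (-31/F - 94*(-1/154)) = 3 - (-31/F + 47/77) = 3 - (47/77 - 31/F) = 3 + (-47/77 + 31/F) = 184/77 + 31/F)
1/(Z(h(13, -12)) + p) = 1/((184/77 + 31/(-13 + 13*13*(-12))) - 53/3) = 1/((184/77 + 31/(-13 - 2028)) - 53/3) = 1/((184/77 + 31/(-2041)) - 53/3) = 1/((184/77 + 31*(-1/2041)) - 53/3) = 1/((184/77 - 31/2041) - 53/3) = 1/(373157/157157 - 53/3) = 1/(-7209850/471471) = -471471/7209850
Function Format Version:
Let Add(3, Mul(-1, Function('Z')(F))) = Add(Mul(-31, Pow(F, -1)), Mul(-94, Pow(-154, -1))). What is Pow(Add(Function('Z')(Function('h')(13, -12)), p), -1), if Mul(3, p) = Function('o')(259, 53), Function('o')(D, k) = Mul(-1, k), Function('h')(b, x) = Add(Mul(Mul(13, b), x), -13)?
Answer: Rational(-471471, 7209850) ≈ -0.065393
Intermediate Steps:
Function('h')(b, x) = Add(-13, Mul(13, b, x)) (Function('h')(b, x) = Add(Mul(13, b, x), -13) = Add(-13, Mul(13, b, x)))
p = Rational(-53, 3) (p = Mul(Rational(1, 3), Mul(-1, 53)) = Mul(Rational(1, 3), -53) = Rational(-53, 3) ≈ -17.667)
Function('Z')(F) = Add(Rational(184, 77), Mul(31, Pow(F, -1))) (Function('Z')(F) = Add(3, Mul(-1, Add(Mul(-31, Pow(F, -1)), Mul(-94, Pow(-154, -1))))) = Add(3, Mul(-1, Add(Mul(-31, Pow(F, -1)), Mul(-94, Rational(-1, 154))))) = Add(3, Mul(-1, Add(Mul(-31, Pow(F, -1)), Rational(47, 77)))) = Add(3, Mul(-1, Add(Rational(47, 77), Mul(-31, Pow(F, -1))))) = Add(3, Add(Rational(-47, 77), Mul(31, Pow(F, -1)))) = Add(Rational(184, 77), Mul(31, Pow(F, -1))))
Pow(Add(Function('Z')(Function('h')(13, -12)), p), -1) = Pow(Add(Add(Rational(184, 77), Mul(31, Pow(Add(-13, Mul(13, 13, -12)), -1))), Rational(-53, 3)), -1) = Pow(Add(Add(Rational(184, 77), Mul(31, Pow(Add(-13, -2028), -1))), Rational(-53, 3)), -1) = Pow(Add(Add(Rational(184, 77), Mul(31, Pow(-2041, -1))), Rational(-53, 3)), -1) = Pow(Add(Add(Rational(184, 77), Mul(31, Rational(-1, 2041))), Rational(-53, 3)), -1) = Pow(Add(Add(Rational(184, 77), Rational(-31, 2041)), Rational(-53, 3)), -1) = Pow(Add(Rational(373157, 157157), Rational(-53, 3)), -1) = Pow(Rational(-7209850, 471471), -1) = Rational(-471471, 7209850)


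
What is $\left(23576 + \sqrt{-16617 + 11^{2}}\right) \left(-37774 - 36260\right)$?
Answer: $-1745425584 - 296136 i \sqrt{1031} \approx -1.7454 \cdot 10^{9} - 9.5087 \cdot 10^{6} i$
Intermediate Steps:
$\left(23576 + \sqrt{-16617 + 11^{2}}\right) \left(-37774 - 36260\right) = \left(23576 + \sqrt{-16617 + 121}\right) \left(-74034\right) = \left(23576 + \sqrt{-16496}\right) \left(-74034\right) = \left(23576 + 4 i \sqrt{1031}\right) \left(-74034\right) = -1745425584 - 296136 i \sqrt{1031}$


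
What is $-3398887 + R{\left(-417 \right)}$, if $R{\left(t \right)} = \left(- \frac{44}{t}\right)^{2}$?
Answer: $- \frac{591029059607}{173889} \approx -3.3989 \cdot 10^{6}$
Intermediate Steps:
$R{\left(t \right)} = \frac{1936}{t^{2}}$
$-3398887 + R{\left(-417 \right)} = -3398887 + \frac{1936}{173889} = - \frac{591029059607}{173889}$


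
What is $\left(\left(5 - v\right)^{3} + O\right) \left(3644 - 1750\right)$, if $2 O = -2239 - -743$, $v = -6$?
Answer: $1104202$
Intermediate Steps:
$O = -748$ ($O = \frac{-2239 - -743}{2} = \frac{-2239 + 743}{2} = \frac{1}{2} \left(-1496\right) = -748$)
$\left(\left(5 - v\right)^{3} + O\right) \left(3644 - 1750\right) = \left(\left(5 - -6\right)^{3} - 748\right) \left(3644 - 1750\right) = \left(\left(5 + 6\right)^{3} - 748\right) 1894 = \left(11^{3} - 748\right) 1894 = \left(1331 - 748\right) 1894 = 583 \cdot 1894 = 1104202$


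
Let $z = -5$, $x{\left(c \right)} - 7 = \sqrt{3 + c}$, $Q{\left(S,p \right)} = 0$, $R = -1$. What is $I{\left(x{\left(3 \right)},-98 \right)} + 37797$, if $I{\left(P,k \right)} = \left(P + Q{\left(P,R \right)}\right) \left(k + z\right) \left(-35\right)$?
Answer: $63032 + 3605 \sqrt{6} \approx 71862.0$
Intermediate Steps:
$x{\left(c \right)} = 7 + \sqrt{3 + c}$
$I{\left(P,k \right)} = - 35 P \left(-5 + k\right)$ ($I{\left(P,k \right)} = \left(P + 0\right) \left(k - 5\right) \left(-35\right) = P \left(-5 + k\right) \left(-35\right) = - 35 P \left(-5 + k\right)$)
$I{\left(x{\left(3 \right)},-98 \right)} + 37797 = 35 \left(7 + \sqrt{3 + 3}\right) \left(5 - -98\right) + 37797 = 35 \left(7 + \sqrt{6}\right) \left(5 + 98\right) + 37797 = 35 \left(7 + \sqrt{6}\right) 103 + 37797 = \left(25235 + 3605 \sqrt{6}\right) + 37797 = 63032 + 3605 \sqrt{6}$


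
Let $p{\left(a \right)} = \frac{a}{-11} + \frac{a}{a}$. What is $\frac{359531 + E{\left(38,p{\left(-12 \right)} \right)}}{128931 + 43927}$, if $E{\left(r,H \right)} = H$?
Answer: $\frac{1977432}{950719} \approx 2.0799$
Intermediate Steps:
$p{\left(a \right)} = 1 - \frac{a}{11}$ ($p{\left(a \right)} = a \left(- \frac{1}{11}\right) + 1 = - \frac{a}{11} + 1 = 1 - \frac{a}{11}$)
$\frac{359531 + E{\left(38,p{\left(-12 \right)} \right)}}{128931 + 43927} = \frac{359531 + \left(1 - - \frac{12}{11}\right)}{128931 + 43927} = \frac{359531 + \left(1 + \frac{12}{11}\right)}{172858} = \left(359531 + \frac{23}{11}\right) \frac{1}{172858} = \frac{3954864}{11} \cdot \frac{1}{172858} = \frac{1977432}{950719}$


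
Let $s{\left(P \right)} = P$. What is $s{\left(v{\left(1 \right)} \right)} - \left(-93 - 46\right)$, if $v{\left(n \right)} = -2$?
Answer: $137$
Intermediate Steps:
$s{\left(v{\left(1 \right)} \right)} - \left(-93 - 46\right) = -2 - \left(-93 - 46\right) = -2 - -139 = -2 + 139 = 137$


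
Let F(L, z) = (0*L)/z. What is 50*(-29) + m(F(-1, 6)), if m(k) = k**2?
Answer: -1450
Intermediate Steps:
F(L, z) = 0 (F(L, z) = 0/z = 0)
50*(-29) + m(F(-1, 6)) = 50*(-29) + 0**2 = -1450 + 0 = -1450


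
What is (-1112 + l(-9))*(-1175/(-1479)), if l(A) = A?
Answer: -1317175/1479 ≈ -890.58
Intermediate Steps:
(-1112 + l(-9))*(-1175/(-1479)) = (-1112 - 9)*(-1175/(-1479)) = -(-1317175)*(-1)/1479 = -1121*1175/1479 = -1317175/1479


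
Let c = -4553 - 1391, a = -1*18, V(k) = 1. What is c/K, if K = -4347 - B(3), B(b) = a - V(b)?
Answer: 743/541 ≈ 1.3734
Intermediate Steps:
a = -18
B(b) = -19 (B(b) = -18 - 1*1 = -18 - 1 = -19)
K = -4328 (K = -4347 - 1*(-19) = -4347 + 19 = -4328)
c = -5944
c/K = -5944/(-4328) = -5944*(-1/4328) = 743/541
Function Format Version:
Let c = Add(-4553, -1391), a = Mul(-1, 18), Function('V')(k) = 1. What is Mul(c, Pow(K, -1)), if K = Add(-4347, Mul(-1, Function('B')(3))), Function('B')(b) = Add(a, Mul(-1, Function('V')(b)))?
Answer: Rational(743, 541) ≈ 1.3734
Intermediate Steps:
a = -18
Function('B')(b) = -19 (Function('B')(b) = Add(-18, Mul(-1, 1)) = Add(-18, -1) = -19)
K = -4328 (K = Add(-4347, Mul(-1, -19)) = Add(-4347, 19) = -4328)
c = -5944
Mul(c, Pow(K, -1)) = Mul(-5944, Pow(-4328, -1)) = Mul(-5944, Rational(-1, 4328)) = Rational(743, 541)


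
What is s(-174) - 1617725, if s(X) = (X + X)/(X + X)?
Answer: -1617724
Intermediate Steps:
s(X) = 1 (s(X) = (2*X)/((2*X)) = (2*X)*(1/(2*X)) = 1)
s(-174) - 1617725 = 1 - 1617725 = -1617724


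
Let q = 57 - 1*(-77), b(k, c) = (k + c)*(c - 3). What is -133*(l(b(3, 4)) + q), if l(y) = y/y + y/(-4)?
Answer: -70889/4 ≈ -17722.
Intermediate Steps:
b(k, c) = (-3 + c)*(c + k) (b(k, c) = (c + k)*(-3 + c) = (-3 + c)*(c + k))
q = 134 (q = 57 + 77 = 134)
l(y) = 1 - y/4 (l(y) = 1 + y*(-¼) = 1 - y/4)
-133*(l(b(3, 4)) + q) = -133*((1 - (4² - 3*4 - 3*3 + 4*3)/4) + 134) = -133*((1 - (16 - 12 - 9 + 12)/4) + 134) = -133*((1 - ¼*7) + 134) = -133*((1 - 7/4) + 134) = -133*(-¾ + 134) = -133*533/4 = -70889/4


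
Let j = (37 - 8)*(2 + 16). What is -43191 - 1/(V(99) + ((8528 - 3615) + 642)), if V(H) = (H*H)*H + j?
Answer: -42170655817/976376 ≈ -43191.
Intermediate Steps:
j = 522 (j = 29*18 = 522)
V(H) = 522 + H³ (V(H) = (H*H)*H + 522 = H²*H + 522 = H³ + 522 = 522 + H³)
-43191 - 1/(V(99) + ((8528 - 3615) + 642)) = -43191 - 1/((522 + 99³) + ((8528 - 3615) + 642)) = -43191 - 1/((522 + 970299) + (4913 + 642)) = -43191 - 1/(970821 + 5555) = -43191 - 1/976376 = -42170655817/976376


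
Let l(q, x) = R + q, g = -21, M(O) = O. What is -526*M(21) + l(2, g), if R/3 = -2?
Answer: -11050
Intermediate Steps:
R = -6 (R = 3*(-2) = -6)
l(q, x) = -6 + q
-526*M(21) + l(2, g) = -526*21 + (-6 + 2) = -11046 - 4 = -11050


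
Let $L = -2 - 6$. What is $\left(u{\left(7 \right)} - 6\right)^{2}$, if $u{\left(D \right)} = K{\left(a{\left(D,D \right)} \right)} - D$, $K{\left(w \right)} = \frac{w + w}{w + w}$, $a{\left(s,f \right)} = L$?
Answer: $144$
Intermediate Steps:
$L = -8$ ($L = -2 - 6 = -8$)
$a{\left(s,f \right)} = -8$
$K{\left(w \right)} = 1$ ($K{\left(w \right)} = \frac{2 w}{2 w} = 2 w \frac{1}{2 w} = 1$)
$u{\left(D \right)} = 1 - D$
$\left(u{\left(7 \right)} - 6\right)^{2} = \left(\left(1 - 7\right) - 6\right)^{2} = \left(-6 - 6\right)^{2} = \left(-12\right)^{2} = 144$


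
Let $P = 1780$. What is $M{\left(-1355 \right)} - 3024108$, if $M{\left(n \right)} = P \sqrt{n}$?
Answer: $-3024108 + 1780 i \sqrt{1355} \approx -3.0241 \cdot 10^{6} + 65522.0 i$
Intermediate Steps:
$M{\left(n \right)} = 1780 \sqrt{n}$
$M{\left(-1355 \right)} - 3024108 = 1780 \sqrt{-1355} - 3024108 = 1780 i \sqrt{1355} - 3024108 = -3024108 + 1780 i \sqrt{1355}$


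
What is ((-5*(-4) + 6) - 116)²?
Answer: 8100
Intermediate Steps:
((-5*(-4) + 6) - 116)² = ((20 + 6) - 116)² = (26 - 116)² = (-90)² = 8100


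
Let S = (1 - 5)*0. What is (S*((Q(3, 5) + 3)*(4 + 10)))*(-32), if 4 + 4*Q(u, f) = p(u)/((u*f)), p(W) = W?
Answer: 0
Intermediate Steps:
S = 0 (S = -4*0 = 0)
Q(u, f) = -1 + 1/(4*f) (Q(u, f) = -1 + (u/((u*f)))/4 = -1 + (u/((f*u)))/4 = -1 + (u*(1/(f*u)))/4 = -1 + 1/(4*f))
(S*((Q(3, 5) + 3)*(4 + 10)))*(-32) = (0*(((¼ - 1*5)/5 + 3)*(4 + 10)))*(-32) = (0*(((¼ - 5)/5 + 3)*14))*(-32) = (0*(((⅕)*(-19/4) + 3)*14))*(-32) = (0*((-19/20 + 3)*14))*(-32) = (0*((41/20)*14))*(-32) = (0*(287/10))*(-32) = 0*(-32) = 0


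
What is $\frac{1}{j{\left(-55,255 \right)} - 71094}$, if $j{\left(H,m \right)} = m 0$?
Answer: $- \frac{1}{71094} \approx -1.4066 \cdot 10^{-5}$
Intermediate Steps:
$j{\left(H,m \right)} = 0$
$\frac{1}{j{\left(-55,255 \right)} - 71094} = \frac{1}{0 - 71094} = \frac{1}{-71094} = - \frac{1}{71094}$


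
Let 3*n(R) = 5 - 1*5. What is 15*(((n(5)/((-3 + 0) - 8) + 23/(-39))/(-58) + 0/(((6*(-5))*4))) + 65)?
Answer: 735265/754 ≈ 975.15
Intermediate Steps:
n(R) = 0 (n(R) = (5 - 1*5)/3 = (5 - 5)/3 = (⅓)*0 = 0)
15*(((n(5)/((-3 + 0) - 8) + 23/(-39))/(-58) + 0/(((6*(-5))*4))) + 65) = 15*(((0/((-3 + 0) - 8) + 23/(-39))/(-58) + 0/(((6*(-5))*4))) + 65) = 15*(((0/(-3 - 8) + 23*(-1/39))*(-1/58) + 0/((-30*4))) + 65) = 15*(((0/(-11) - 23/39)*(-1/58) + 0/(-120)) + 65) = 15*(((0*(-1/11) - 23/39)*(-1/58) + 0*(-1/120)) + 65) = 15*(((0 - 23/39)*(-1/58) + 0) + 65) = 15*((-23/39*(-1/58) + 0) + 65) = 15*((23/2262 + 0) + 65) = 15*(23/2262 + 65) = 15*(147053/2262) = 735265/754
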